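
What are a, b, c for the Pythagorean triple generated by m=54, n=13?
(2747, 1404, 3085)

Euclid's formula: a = m² - n², b = 2mn, c = m² + n²
m = 54, n = 13
a = 54² - 13² = 2916 - 169 = 2747
b = 2 × 54 × 13 = 1404
c = 54² + 13² = 2916 + 169 = 3085
Verification: 2747² + 1404² = 7546009 + 1971216 = 9517225 = 3085² ✓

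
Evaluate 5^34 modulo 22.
9

Repeated squaring. Binary of 34 = 100010.
5^1 ≡ 5 (mod 22); 5^2 ≡ 3 (mod 22); 5^4 ≡ 9 (mod 22); 5^8 ≡ 15 (mod 22); 5^16 ≡ 5 (mod 22); 5^32 ≡ 3 (mod 22)
5^34 = 5^2 × 5^32 ≡ 9 (mod 22)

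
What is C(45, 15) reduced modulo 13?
6

Using Lucas' theorem:
Write n=45 and k=15 in base 13:
n in base 13: [3, 6]
k in base 13: [1, 2]
C(45,15) mod 13 = ∏ C(n_i, k_i) mod 13
Digit binomials (mod 13): C(3,1) = 3; C(6,2) = 15 ≡ 2
Product: 3 × 2 = 6 ≡ 6 (mod 13)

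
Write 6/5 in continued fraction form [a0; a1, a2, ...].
[1; 5]

Euclidean algorithm steps:
6 = 1 × 5 + 1
5 = 5 × 1 + 0
Continued fraction: [1; 5]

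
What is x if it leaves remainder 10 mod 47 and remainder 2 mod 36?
1514

Using Chinese Remainder Theorem:
M = 47 × 36 = 1692
M1 = 36, M2 = 47
y1 = 36^(-1) mod 47 = 17
y2 = 47^(-1) mod 36 = 23
x = (10×36×17 + 2×47×23) mod 1692 = 1514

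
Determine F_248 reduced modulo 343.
308

Matrix identity: Q^n = [[F_(n+1), F_n], [F_n, F_(n-1)]] with Q = [[1,1],[1,0]].
n = 248 = 11111000₂. Square-and-multiply, entries mod 343:
Q^1 = [[1,1],[1,0]]
Q^3 = (Q^1)²·Q = [[3,2],[2,1]]
Q^7 = (Q^3)²·Q = [[21,13],[13,8]]
Q^15 = (Q^7)²·Q = [[301,267],[267,34]]
Q^31 = (Q^15)²·Q = [[259,337],[337,265]]
Q^62 = (Q^31)² = [[232,286],[286,289]]
Q^124 = (Q^62)² = [[135,144],[144,334]]
Q^248 = (Q^124)² = [[202,308],[308,237]]
F_248 mod 343 = Q^248[0][1] = 308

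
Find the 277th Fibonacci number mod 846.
89

Matrix identity: Q^n = [[F_(n+1), F_n], [F_n, F_(n-1)]] with Q = [[1,1],[1,0]].
n = 277 = 100010101₂. Square-and-multiply, entries mod 846:
Q^1 = [[1,1],[1,0]]
Q^2 = (Q^1)² = [[2,1],[1,1]]
Q^4 = (Q^2)² = [[5,3],[3,2]]
Q^8 = (Q^4)² = [[34,21],[21,13]]
Q^17 = (Q^8)²·Q = [[46,751],[751,141]]
Q^34 = (Q^17)² = [[143,1],[1,142]]
Q^69 = (Q^34)²·Q = [[431,146],[146,285]]
Q^138 = (Q^69)² = [[653,478],[478,175]]
Q^277 = (Q^138)²·Q = [[791,89],[89,702]]
F_277 mod 846 = Q^277[0][1] = 89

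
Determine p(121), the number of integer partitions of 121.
2056148051

p(n) counts ways to write n as a sum of positive integers (order ignored).
Euler's pentagonal recurrence: p(k) = p(k-1) + p(k-2) - p(k-5) - p(k-7) + p(k-12) + p(k-15) - ... (offsets j(3j∓1)/2, signs ++--, p(0)=1, p(<0)=0).
DP table for k = 0..120: p(0)=1, p(1)=1, p(2)=2, p(3)=3, p(4)=5, p(5)=7, p(6)=11, p(7)=15, p(8)=22, p(9)=30, p(10)=42, p(11)=56, p(12)=77, p(13)=101, p(14)=135, p(15)=176, p(16)=231, p(17)=297, p(18)=385, p(19)=490, p(20)=627, p(21)=792, p(22)=1002, p(23)=1255, p(24)=1575, p(25)=1958, p(26)=2436, p(27)=3010, p(28)=3718, p(29)=4565, p(30)=5604, p(31)=6842, p(32)=8349, p(33)=10143, p(34)=12310, p(35)=14883, p(36)=17977, p(37)=21637, p(38)=26015, p(39)=31185, p(40)=37338, p(41)=44583, p(42)=53174, p(43)=63261, p(44)=75175, p(45)=89134, p(46)=105558, p(47)=124754, p(48)=147273, p(49)=173525, p(50)=204226, p(51)=239943, p(52)=281589, p(53)=329931, p(54)=386155, p(55)=451276, p(56)=526823, p(57)=614154, p(58)=715220, p(59)=831820, p(60)=966467, p(61)=1121505, p(62)=1300156, p(63)=1505499, p(64)=1741630, p(65)=2012558, p(66)=2323520, p(67)=2679689, p(68)=3087735, p(69)=3554345, p(70)=4087968, p(71)=4697205, p(72)=5392783, p(73)=6185689, p(74)=7089500, p(75)=8118264, p(76)=9289091, p(77)=10619863, p(78)=12132164, p(79)=13848650, p(80)=15796476, p(81)=18004327, p(82)=20506255, p(83)=23338469, p(84)=26543660, p(85)=30167357, p(86)=34262962, p(87)=38887673, p(88)=44108109, p(89)=49995925, p(90)=56634173, p(91)=64112359, p(92)=72533807, p(93)=82010177, p(94)=92669720, p(95)=104651419, p(96)=118114304, p(97)=133230930, p(98)=150198136, p(99)=169229875, p(100)=190569292, p(101)=214481126, p(102)=241265379, p(103)=271248950, p(104)=304801365, p(105)=342325709, p(106)=384276336, p(107)=431149389, p(108)=483502844, p(109)=541946240, p(110)=607163746, p(111)=679903203, p(112)=761002156, p(113)=851376628, p(114)=952050665, p(115)=1064144451, p(116)=1188908248, p(117)=1327710076, p(118)=1482074143, p(119)=1653668665, p(120)=1844349560.
Final step: p(121) = p(120) + p(119) - p(116) - p(114) + p(109) + p(106) - p(99) - p(95) + p(86) + p(81) - p(70) - p(64) + p(51) + p(44) - p(29) - p(21) + p(4)
= 1844349560 + 1653668665 - 1188908248 - 952050665 + 541946240 + 384276336 - 169229875 - 104651419 + 34262962 + 18004327 - 4087968 - 1741630 + 239943 + 75175 - 4565 - 792 + 5
= 2056148051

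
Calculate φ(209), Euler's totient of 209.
180

209 = 11 × 19
φ(n) = n × ∏(1 - 1/p) for each prime p dividing n
φ(209) = 209 × (1 - 1/11) × (1 - 1/19) = 180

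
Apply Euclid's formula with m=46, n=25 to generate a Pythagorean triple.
(1491, 2300, 2741)

Euclid's formula: a = m² - n², b = 2mn, c = m² + n²
m = 46, n = 25
a = 46² - 25² = 2116 - 625 = 1491
b = 2 × 46 × 25 = 2300
c = 46² + 25² = 2116 + 625 = 2741
Verification: 1491² + 2300² = 2223081 + 5290000 = 7513081 = 2741² ✓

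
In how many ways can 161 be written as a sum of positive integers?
118159068427

p(n) counts ways to write n as a sum of positive integers (order ignored).
Euler's pentagonal recurrence: p(k) = p(k-1) + p(k-2) - p(k-5) - p(k-7) + p(k-12) + p(k-15) - ... (offsets j(3j∓1)/2, signs ++--, p(0)=1, p(<0)=0).
DP table for k = 0..160: p(0)=1, p(1)=1, p(2)=2, p(3)=3, p(4)=5, p(5)=7, p(6)=11, p(7)=15, p(8)=22, p(9)=30, p(10)=42, p(11)=56, p(12)=77, p(13)=101, p(14)=135, p(15)=176, p(16)=231, p(17)=297, p(18)=385, p(19)=490, p(20)=627, p(21)=792, p(22)=1002, p(23)=1255, p(24)=1575, p(25)=1958, p(26)=2436, p(27)=3010, p(28)=3718, p(29)=4565, p(30)=5604, p(31)=6842, p(32)=8349, p(33)=10143, p(34)=12310, p(35)=14883, p(36)=17977, p(37)=21637, p(38)=26015, p(39)=31185, p(40)=37338, p(41)=44583, p(42)=53174, p(43)=63261, p(44)=75175, p(45)=89134, p(46)=105558, p(47)=124754, p(48)=147273, p(49)=173525, p(50)=204226, p(51)=239943, p(52)=281589, p(53)=329931, p(54)=386155, p(55)=451276, p(56)=526823, p(57)=614154, p(58)=715220, p(59)=831820, p(60)=966467, p(61)=1121505, p(62)=1300156, p(63)=1505499, p(64)=1741630, p(65)=2012558, p(66)=2323520, p(67)=2679689, p(68)=3087735, p(69)=3554345, p(70)=4087968, p(71)=4697205, p(72)=5392783, p(73)=6185689, p(74)=7089500, p(75)=8118264, p(76)=9289091, p(77)=10619863, p(78)=12132164, p(79)=13848650, p(80)=15796476, p(81)=18004327, p(82)=20506255, p(83)=23338469, p(84)=26543660, p(85)=30167357, p(86)=34262962, p(87)=38887673, p(88)=44108109, p(89)=49995925, p(90)=56634173, p(91)=64112359, p(92)=72533807, p(93)=82010177, p(94)=92669720, p(95)=104651419, p(96)=118114304, p(97)=133230930, p(98)=150198136, p(99)=169229875, p(100)=190569292, p(101)=214481126, p(102)=241265379, p(103)=271248950, p(104)=304801365, p(105)=342325709, p(106)=384276336, p(107)=431149389, p(108)=483502844, p(109)=541946240, p(110)=607163746, p(111)=679903203, p(112)=761002156, p(113)=851376628, p(114)=952050665, p(115)=1064144451, p(116)=1188908248, p(117)=1327710076, p(118)=1482074143, p(119)=1653668665, p(120)=1844349560, p(121)=2056148051, p(122)=2291320912, p(123)=2552338241, p(124)=2841940500, p(125)=3163127352, p(126)=3519222692, p(127)=3913864295, p(128)=4351078600, p(129)=4835271870, p(130)=5371315400, p(131)=5964539504, p(132)=6620830889, p(133)=7346629512, p(134)=8149040695, p(135)=9035836076, p(136)=10015581680, p(137)=11097645016, p(138)=12292341831, p(139)=13610949895, p(140)=15065878135, p(141)=16670689208, p(142)=18440293320, p(143)=20390982757, p(144)=22540654445, p(145)=24908858009, p(146)=27517052599, p(147)=30388671978, p(148)=33549419497, p(149)=37027355200, p(150)=40853235313, p(151)=45060624582, p(152)=49686288421, p(153)=54770336324, p(154)=60356673280, p(155)=66493182097, p(156)=73232243759, p(157)=80630964769, p(158)=88751778802, p(159)=97662728555, p(160)=107438159466.
Final step: p(161) = p(160) + p(159) - p(156) - p(154) + p(149) + p(146) - p(139) - p(135) + p(126) + p(121) - p(110) - p(104) + p(91) + p(84) - p(69) - p(61) + p(44) + p(35) - p(16) - p(6)
= 107438159466 + 97662728555 - 73232243759 - 60356673280 + 37027355200 + 27517052599 - 13610949895 - 9035836076 + 3519222692 + 2056148051 - 607163746 - 304801365 + 64112359 + 26543660 - 3554345 - 1121505 + 75175 + 14883 - 231 - 11
= 118159068427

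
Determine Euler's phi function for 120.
32

120 = 2^3 × 3 × 5
φ(n) = n × ∏(1 - 1/p) for each prime p dividing n
φ(120) = 120 × (1 - 1/2) × (1 - 1/3) × (1 - 1/5) = 32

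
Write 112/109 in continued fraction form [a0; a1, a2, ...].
[1; 36, 3]

Euclidean algorithm steps:
112 = 1 × 109 + 3
109 = 36 × 3 + 1
3 = 3 × 1 + 0
Continued fraction: [1; 36, 3]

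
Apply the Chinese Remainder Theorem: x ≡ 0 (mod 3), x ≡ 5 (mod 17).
39

Using Chinese Remainder Theorem:
M = 3 × 17 = 51
M1 = 17, M2 = 3
y1 = 17^(-1) mod 3 = 2
y2 = 3^(-1) mod 17 = 6
x = (0×17×2 + 5×3×6) mod 51 = 39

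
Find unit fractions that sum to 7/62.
1/9 + 1/558

Greedy algorithm:
7/62: ceiling(62/7) = 9, use 1/9
1/558: ceiling(558/1) = 558, use 1/558
Result: 7/62 = 1/9 + 1/558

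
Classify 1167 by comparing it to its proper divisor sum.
deficient

Proper divisors of 1167: sum = 1 + 3 + 389 = 393
Since 393 < 1167, 1167 is deficient.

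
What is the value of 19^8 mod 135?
91

Repeated squaring. Binary of 8 = 1000.
19^1 ≡ 19 (mod 135); 19^2 ≡ 91 (mod 135); 19^4 ≡ 46 (mod 135); 19^8 ≡ 91 (mod 135)
19^8 = 19^8 ≡ 91 (mod 135)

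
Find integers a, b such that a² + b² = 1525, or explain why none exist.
2² + 39² (a=2, b=39)

Factorization: 1525 = 5^2 × 61
By Fermat: n is sum of two squares iff every prime p ≡ 3 (mod 4) appears to even power.
All primes ≡ 3 (mod 4) appear to even power.
Search a = 0, 1, 2, … for 1525 - a² a perfect square: first hit at a = 2: 1525 - 4 = 1521 = 39².
1525 = 2² + 39² = 4 + 1521 ✓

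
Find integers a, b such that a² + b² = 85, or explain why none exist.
2² + 9² (a=2, b=9)

Factorization: 85 = 5 × 17
By Fermat: n is sum of two squares iff every prime p ≡ 3 (mod 4) appears to even power.
All primes ≡ 3 (mod 4) appear to even power.
Search a = 0, 1, 2, … for 85 - a² a perfect square: first hit at a = 2: 85 - 4 = 81 = 9².
85 = 2² + 9² = 4 + 81 ✓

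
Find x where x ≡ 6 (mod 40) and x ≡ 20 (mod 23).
526

Using Chinese Remainder Theorem:
M = 40 × 23 = 920
M1 = 23, M2 = 40
y1 = 23^(-1) mod 40 = 7
y2 = 40^(-1) mod 23 = 19
x = (6×23×7 + 20×40×19) mod 920 = 526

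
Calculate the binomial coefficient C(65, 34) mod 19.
0

Using Lucas' theorem:
Write n=65 and k=34 in base 19:
n in base 19: [3, 8]
k in base 19: [1, 15]
C(65,34) mod 19 = ∏ C(n_i, k_i) mod 19
Digit binomials (mod 19): C(3,1) = 3; C(8,15) = 0 (k_i > n_i)
Product: 3 × 0 = 0 ≡ 0 (mod 19)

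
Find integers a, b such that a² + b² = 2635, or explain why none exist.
Not possible

Factorization: 2635 = 5 × 17 × 31
By Fermat: n is sum of two squares iff every prime p ≡ 3 (mod 4) appears to even power.
Prime(s) ≡ 3 (mod 4) with odd exponent: [(31, 1)]
Therefore 2635 cannot be expressed as a² + b².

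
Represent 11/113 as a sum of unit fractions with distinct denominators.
1/11 + 1/156 + 1/38782 + 1/3760070028

Greedy algorithm:
11/113: ceiling(113/11) = 11, use 1/11
8/1243: ceiling(1243/8) = 156, use 1/156
5/193908: ceiling(193908/5) = 38782, use 1/38782
1/3760070028: ceiling(3760070028/1) = 3760070028, use 1/3760070028
Result: 11/113 = 1/11 + 1/156 + 1/38782 + 1/3760070028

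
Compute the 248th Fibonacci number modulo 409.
91

Matrix identity: Q^n = [[F_(n+1), F_n], [F_n, F_(n-1)]] with Q = [[1,1],[1,0]].
n = 248 = 11111000₂. Square-and-multiply, entries mod 409:
Q^1 = [[1,1],[1,0]]
Q^3 = (Q^1)²·Q = [[3,2],[2,1]]
Q^7 = (Q^3)²·Q = [[21,13],[13,8]]
Q^15 = (Q^7)²·Q = [[169,201],[201,377]]
Q^31 = (Q^15)²·Q = [[384,250],[250,134]]
Q^62 = (Q^31)² = [[139,256],[256,292]]
Q^124 = (Q^62)² = [[194,315],[315,288]]
Q^248 = (Q^124)² = [[255,91],[91,164]]
F_248 mod 409 = Q^248[0][1] = 91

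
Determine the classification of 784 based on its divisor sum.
abundant

Proper divisors of 784: sum = 1 + 2 + 4 + 7 + 8 + 14 + 16 + 28 + 49 + 56 + 98 + 112 + 196 + 392 = 983
Since 983 > 784, 784 is abundant.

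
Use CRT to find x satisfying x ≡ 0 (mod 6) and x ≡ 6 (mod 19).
6

Using Chinese Remainder Theorem:
M = 6 × 19 = 114
M1 = 19, M2 = 6
y1 = 19^(-1) mod 6 = 1
y2 = 6^(-1) mod 19 = 16
x = (0×19×1 + 6×6×16) mod 114 = 6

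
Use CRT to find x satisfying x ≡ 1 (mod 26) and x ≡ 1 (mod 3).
1

Using Chinese Remainder Theorem:
M = 26 × 3 = 78
M1 = 3, M2 = 26
y1 = 3^(-1) mod 26 = 9
y2 = 26^(-1) mod 3 = 2
x = (1×3×9 + 1×26×2) mod 78 = 1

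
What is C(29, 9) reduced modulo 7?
0

Using Lucas' theorem:
Write n=29 and k=9 in base 7:
n in base 7: [4, 1]
k in base 7: [1, 2]
C(29,9) mod 7 = ∏ C(n_i, k_i) mod 7
Digit binomials (mod 7): C(4,1) = 4; C(1,2) = 0 (k_i > n_i)
Product: 4 × 0 = 0 ≡ 0 (mod 7)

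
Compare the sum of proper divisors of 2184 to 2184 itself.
abundant

Proper divisors of 2184: sum = 1 + 2 + 3 + 4 + 6 + 7 + 8 + 12 + ... + 364 + 546 + 728 + 1092 (31 divisors) = 4536
Since 4536 > 2184, 2184 is abundant.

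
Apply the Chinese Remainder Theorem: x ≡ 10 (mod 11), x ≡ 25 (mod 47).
307

Using Chinese Remainder Theorem:
M = 11 × 47 = 517
M1 = 47, M2 = 11
y1 = 47^(-1) mod 11 = 4
y2 = 11^(-1) mod 47 = 30
x = (10×47×4 + 25×11×30) mod 517 = 307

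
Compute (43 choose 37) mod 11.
1

Using Lucas' theorem:
Write n=43 and k=37 in base 11:
n in base 11: [3, 10]
k in base 11: [3, 4]
C(43,37) mod 11 = ∏ C(n_i, k_i) mod 11
Digit binomials (mod 11): C(3,3) = 1; C(10,4) = 210 ≡ 1
Product: 1 × 1 = 1 ≡ 1 (mod 11)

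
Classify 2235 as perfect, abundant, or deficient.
deficient

Proper divisors of 2235: sum = 1 + 3 + 5 + 15 + 149 + 447 + 745 = 1365
Since 1365 < 2235, 2235 is deficient.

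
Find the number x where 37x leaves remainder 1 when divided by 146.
75

gcd(37, 146) = 1, so the inverse exists.
Extended Euclidean algorithm on (146, 37):
146 = 3 × 37 + 35  ⟹  35 = (1)·146 + (-3)·37
37 = 1 × 35 + 2  ⟹  2 = (-1)·146 + (4)·37
35 = 17 × 2 + 1  ⟹  1 = (18)·146 + (-71)·37
So (-71)·37 ≡ 1 (mod 146), i.e. 37^(-1) ≡ -71 ≡ 75 (mod 146).
Check: 37 × 75 = 2775 ≡ 1 (mod 146)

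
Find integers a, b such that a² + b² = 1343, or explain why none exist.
Not possible

Factorization: 1343 = 17 × 79
By Fermat: n is sum of two squares iff every prime p ≡ 3 (mod 4) appears to even power.
Prime(s) ≡ 3 (mod 4) with odd exponent: [(79, 1)]
Therefore 1343 cannot be expressed as a² + b².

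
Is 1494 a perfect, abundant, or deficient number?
abundant

Proper divisors of 1494: sum = 1 + 2 + 3 + 6 + 9 + 18 + 83 + 166 + 249 + 498 + 747 = 1782
Since 1782 > 1494, 1494 is abundant.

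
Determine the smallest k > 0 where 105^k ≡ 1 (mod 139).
46

139 is prime, so ord(105) divides φ(139) = 138.
Divisors of 138: 1, 2, 3, 6, 23, 46, 69, 138.
Repeated squaring: 105^1 ≡ 105, 105^2 ≡ 44, 105^4 ≡ 129, 105^8 ≡ 100, 105^16 ≡ 131, 105^32 ≡ 64, 105^64 ≡ 65, 105^128 ≡ 55 (mod 139).
Test 105^d mod 139 for each divisor d in increasing order:
105^1 ≡ 105
105^2 ≡ 44
105^3 = 105^2·105^1 ≡ 33
105^6 = 105^4·105^2 ≡ 116
105^23 = 105^16·105^4·105^2·105^1 ≡ 138
105^46 = 105^32·105^8·105^4·105^2 ≡ 1  ← first divisor giving 1
The order is 46.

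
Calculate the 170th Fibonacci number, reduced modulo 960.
145

Matrix identity: Q^n = [[F_(n+1), F_n], [F_n, F_(n-1)]] with Q = [[1,1],[1,0]].
n = 170 = 10101010₂. Square-and-multiply, entries mod 960:
Q^1 = [[1,1],[1,0]]
Q^2 = (Q^1)² = [[2,1],[1,1]]
Q^5 = (Q^2)²·Q = [[8,5],[5,3]]
Q^10 = (Q^5)² = [[89,55],[55,34]]
Q^21 = (Q^10)²·Q = [[431,386],[386,45]]
Q^42 = (Q^21)² = [[677,376],[376,301]]
Q^85 = (Q^42)²·Q = [[713,665],[665,48]]
Q^170 = (Q^85)² = [[194,145],[145,49]]
F_170 mod 960 = Q^170[0][1] = 145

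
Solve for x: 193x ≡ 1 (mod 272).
241

gcd(193, 272) = 1, so the inverse exists.
Extended Euclidean algorithm on (272, 193):
272 = 1 × 193 + 79  ⟹  79 = (1)·272 + (-1)·193
193 = 2 × 79 + 35  ⟹  35 = (-2)·272 + (3)·193
79 = 2 × 35 + 9  ⟹  9 = (5)·272 + (-7)·193
35 = 3 × 9 + 8  ⟹  8 = (-17)·272 + (24)·193
9 = 1 × 8 + 1  ⟹  1 = (22)·272 + (-31)·193
So (-31)·193 ≡ 1 (mod 272), i.e. 193^(-1) ≡ -31 ≡ 241 (mod 272).
Check: 193 × 241 = 46513 ≡ 1 (mod 272)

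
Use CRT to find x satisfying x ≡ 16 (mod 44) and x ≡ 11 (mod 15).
236

Using Chinese Remainder Theorem:
M = 44 × 15 = 660
M1 = 15, M2 = 44
y1 = 15^(-1) mod 44 = 3
y2 = 44^(-1) mod 15 = 14
x = (16×15×3 + 11×44×14) mod 660 = 236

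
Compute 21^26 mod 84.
21

Repeated squaring. Binary of 26 = 11010.
21^1 ≡ 21 (mod 84); 21^2 ≡ 21 (mod 84); 21^4 ≡ 21 (mod 84); 21^8 ≡ 21 (mod 84); 21^16 ≡ 21 (mod 84)
21^26 = 21^2 × 21^8 × 21^16 ≡ 21 (mod 84)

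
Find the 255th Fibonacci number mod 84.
22

Matrix identity: Q^n = [[F_(n+1), F_n], [F_n, F_(n-1)]] with Q = [[1,1],[1,0]].
n = 255 = 11111111₂. Square-and-multiply, entries mod 84:
Q^1 = [[1,1],[1,0]]
Q^3 = (Q^1)²·Q = [[3,2],[2,1]]
Q^7 = (Q^3)²·Q = [[21,13],[13,8]]
Q^15 = (Q^7)²·Q = [[63,22],[22,41]]
Q^31 = (Q^15)²·Q = [[21,1],[1,20]]
Q^63 = (Q^31)²·Q = [[63,22],[22,41]]
Q^127 = (Q^63)²·Q = [[21,1],[1,20]]
Q^255 = (Q^127)²·Q = [[63,22],[22,41]]
F_255 mod 84 = Q^255[0][1] = 22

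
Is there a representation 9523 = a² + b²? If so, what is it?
Not possible

Factorization: 9523 = 89 × 107
By Fermat: n is sum of two squares iff every prime p ≡ 3 (mod 4) appears to even power.
Prime(s) ≡ 3 (mod 4) with odd exponent: [(107, 1)]
Therefore 9523 cannot be expressed as a² + b².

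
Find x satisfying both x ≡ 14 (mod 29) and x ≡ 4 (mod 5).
14

Using Chinese Remainder Theorem:
M = 29 × 5 = 145
M1 = 5, M2 = 29
y1 = 5^(-1) mod 29 = 6
y2 = 29^(-1) mod 5 = 4
x = (14×5×6 + 4×29×4) mod 145 = 14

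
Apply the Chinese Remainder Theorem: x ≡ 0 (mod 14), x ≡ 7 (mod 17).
126

Using Chinese Remainder Theorem:
M = 14 × 17 = 238
M1 = 17, M2 = 14
y1 = 17^(-1) mod 14 = 5
y2 = 14^(-1) mod 17 = 11
x = (0×17×5 + 7×14×11) mod 238 = 126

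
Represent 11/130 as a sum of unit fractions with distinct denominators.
1/12 + 1/780

Greedy algorithm:
11/130: ceiling(130/11) = 12, use 1/12
1/780: ceiling(780/1) = 780, use 1/780
Result: 11/130 = 1/12 + 1/780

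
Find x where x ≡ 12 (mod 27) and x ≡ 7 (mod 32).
39

Using Chinese Remainder Theorem:
M = 27 × 32 = 864
M1 = 32, M2 = 27
y1 = 32^(-1) mod 27 = 11
y2 = 27^(-1) mod 32 = 19
x = (12×32×11 + 7×27×19) mod 864 = 39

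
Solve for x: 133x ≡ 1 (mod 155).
7

gcd(133, 155) = 1, so the inverse exists.
Extended Euclidean algorithm on (155, 133):
155 = 1 × 133 + 22  ⟹  22 = (1)·155 + (-1)·133
133 = 6 × 22 + 1  ⟹  1 = (-6)·155 + (7)·133
So (7)·133 ≡ 1 (mod 155), i.e. 133^(-1) ≡ 7 (mod 155).
Check: 133 × 7 = 931 ≡ 1 (mod 155)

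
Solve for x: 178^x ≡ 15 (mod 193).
97

Baby-step giant-step with step n = ⌈√193⌉ = 14.
Baby steps 178^j mod 193 (j:value) for j=0..13: 0:1, 1:178, 2:32, 3:99, 4:59, 5:80, 6:151, 7:51, 8:7, 9:88, 10:31, 11:114, 12:27, 13:174.
Giant-step multiplier: 178^(-14) ≡ 178^(192-14) = 178^178 ≡ 107 (mod 193).
Giant steps γ_i = 15·107^i mod 193: γ_0=15, γ_1=61, γ_2=158, γ_3=115, γ_4=146, γ_5=182, γ_6=174 (in table at j=13).
x = i·n + j = 6·14 + 13 = 97.
Check: 178^97 ≡ 15 (mod 193).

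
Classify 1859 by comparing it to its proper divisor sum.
deficient

Proper divisors of 1859: sum = 1 + 11 + 13 + 143 + 169 = 337
Since 337 < 1859, 1859 is deficient.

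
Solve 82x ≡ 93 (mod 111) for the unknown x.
x ≡ 81 (mod 111)

gcd(82, 111) = 1, which divides 93, so solutions exist.
Find 82^(-1) mod 111 by the extended Euclidean algorithm:
111 = 1 × 82 + 29  ⟹  29 = (1)·111 + (-1)·82
82 = 2 × 29 + 24  ⟹  24 = (-2)·111 + (3)·82
29 = 1 × 24 + 5  ⟹  5 = (3)·111 + (-4)·82
24 = 4 × 5 + 4  ⟹  4 = (-14)·111 + (19)·82
5 = 1 × 4 + 1  ⟹  1 = (17)·111 + (-23)·82
So (-23)·82 ≡ 1 (mod 111), i.e. 82^(-1) ≡ -23 ≡ 88 (mod 111).
x ≡ 88 × 93 = 8184 ≡ 81 (mod 111).
Check: 82 × 81 = 6642 ≡ 93 (mod 111).
Unique solution: x ≡ 81 (mod 111)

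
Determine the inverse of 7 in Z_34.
5

gcd(7, 34) = 1, so the inverse exists.
Extended Euclidean algorithm on (34, 7):
34 = 4 × 7 + 6  ⟹  6 = (1)·34 + (-4)·7
7 = 1 × 6 + 1  ⟹  1 = (-1)·34 + (5)·7
So (5)·7 ≡ 1 (mod 34), i.e. 7^(-1) ≡ 5 (mod 34).
Check: 7 × 5 = 35 ≡ 1 (mod 34)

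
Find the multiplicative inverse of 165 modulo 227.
216

gcd(165, 227) = 1, so the inverse exists.
Extended Euclidean algorithm on (227, 165):
227 = 1 × 165 + 62  ⟹  62 = (1)·227 + (-1)·165
165 = 2 × 62 + 41  ⟹  41 = (-2)·227 + (3)·165
62 = 1 × 41 + 21  ⟹  21 = (3)·227 + (-4)·165
41 = 1 × 21 + 20  ⟹  20 = (-5)·227 + (7)·165
21 = 1 × 20 + 1  ⟹  1 = (8)·227 + (-11)·165
So (-11)·165 ≡ 1 (mod 227), i.e. 165^(-1) ≡ -11 ≡ 216 (mod 227).
Check: 165 × 216 = 35640 ≡ 1 (mod 227)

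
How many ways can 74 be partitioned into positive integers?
7089500

p(n) counts ways to write n as a sum of positive integers (order ignored).
Euler's pentagonal recurrence: p(k) = p(k-1) + p(k-2) - p(k-5) - p(k-7) + p(k-12) + p(k-15) - ... (offsets j(3j∓1)/2, signs ++--, p(0)=1, p(<0)=0).
DP table for k = 0..73: p(0)=1, p(1)=1, p(2)=2, p(3)=3, p(4)=5, p(5)=7, p(6)=11, p(7)=15, p(8)=22, p(9)=30, p(10)=42, p(11)=56, p(12)=77, p(13)=101, p(14)=135, p(15)=176, p(16)=231, p(17)=297, p(18)=385, p(19)=490, p(20)=627, p(21)=792, p(22)=1002, p(23)=1255, p(24)=1575, p(25)=1958, p(26)=2436, p(27)=3010, p(28)=3718, p(29)=4565, p(30)=5604, p(31)=6842, p(32)=8349, p(33)=10143, p(34)=12310, p(35)=14883, p(36)=17977, p(37)=21637, p(38)=26015, p(39)=31185, p(40)=37338, p(41)=44583, p(42)=53174, p(43)=63261, p(44)=75175, p(45)=89134, p(46)=105558, p(47)=124754, p(48)=147273, p(49)=173525, p(50)=204226, p(51)=239943, p(52)=281589, p(53)=329931, p(54)=386155, p(55)=451276, p(56)=526823, p(57)=614154, p(58)=715220, p(59)=831820, p(60)=966467, p(61)=1121505, p(62)=1300156, p(63)=1505499, p(64)=1741630, p(65)=2012558, p(66)=2323520, p(67)=2679689, p(68)=3087735, p(69)=3554345, p(70)=4087968, p(71)=4697205, p(72)=5392783, p(73)=6185689.
Final step: p(74) = p(73) + p(72) - p(69) - p(67) + p(62) + p(59) - p(52) - p(48) + p(39) + p(34) - p(23) - p(17) + p(4)
= 6185689 + 5392783 - 3554345 - 2679689 + 1300156 + 831820 - 281589 - 147273 + 31185 + 12310 - 1255 - 297 + 5
= 7089500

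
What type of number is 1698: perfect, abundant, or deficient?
abundant

Proper divisors of 1698: sum = 1 + 2 + 3 + 6 + 283 + 566 + 849 = 1710
Since 1710 > 1698, 1698 is abundant.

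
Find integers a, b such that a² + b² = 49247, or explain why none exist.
Not possible

Factorization: 49247 = 11^3 × 37
By Fermat: n is sum of two squares iff every prime p ≡ 3 (mod 4) appears to even power.
Prime(s) ≡ 3 (mod 4) with odd exponent: [(11, 3)]
Therefore 49247 cannot be expressed as a² + b².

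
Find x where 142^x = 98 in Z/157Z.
87

Baby-step giant-step with step n = ⌈√157⌉ = 13.
Baby steps 142^j mod 157 (j:value) for j=0..12: 0:1, 1:142, 2:68, 3:79, 4:71, 5:34, 6:118, 7:114, 8:17, 9:59, 10:57, 11:87, 12:108.
Giant-step multiplier: 142^(-13) ≡ 142^(156-13) = 142^143 ≡ 135 (mod 157).
Giant steps γ_i = 98·135^i mod 157: γ_0=98, γ_1=42, γ_2=18, γ_3=75, γ_4=77, γ_5=33, γ_6=59 (in table at j=9).
x = i·n + j = 6·13 + 9 = 87.
Check: 142^87 ≡ 98 (mod 157).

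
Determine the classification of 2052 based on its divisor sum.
abundant

Proper divisors of 2052: sum = 1 + 2 + 3 + 4 + 6 + 9 + 12 + 18 + ... + 342 + 513 + 684 + 1026 (23 divisors) = 3548
Since 3548 > 2052, 2052 is abundant.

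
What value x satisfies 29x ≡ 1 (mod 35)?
29

gcd(29, 35) = 1, so the inverse exists.
Extended Euclidean algorithm on (35, 29):
35 = 1 × 29 + 6  ⟹  6 = (1)·35 + (-1)·29
29 = 4 × 6 + 5  ⟹  5 = (-4)·35 + (5)·29
6 = 1 × 5 + 1  ⟹  1 = (5)·35 + (-6)·29
So (-6)·29 ≡ 1 (mod 35), i.e. 29^(-1) ≡ -6 ≡ 29 (mod 35).
Check: 29 × 29 = 841 ≡ 1 (mod 35)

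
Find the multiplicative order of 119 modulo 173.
43

173 is prime, so ord(119) divides φ(173) = 172.
Divisors of 172: 1, 2, 4, 43, 86, 172.
Repeated squaring: 119^1 ≡ 119, 119^2 ≡ 148, 119^4 ≡ 106, 119^8 ≡ 164, 119^16 ≡ 81, 119^32 ≡ 160, 119^64 ≡ 169, 119^128 ≡ 16 (mod 173).
Test 119^d mod 173 for each divisor d in increasing order:
119^1 ≡ 119
119^2 ≡ 148
119^4 ≡ 106
119^43 = 119^32·119^8·119^2·119^1 ≡ 1  ← first divisor giving 1
The order is 43.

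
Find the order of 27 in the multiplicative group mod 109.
9

109 is prime, so ord(27) divides φ(109) = 108.
Divisors of 108: 1, 2, 3, 4, 6, 9, 12, 18, 27, 36, 54, 108.
Repeated squaring: 27^1 ≡ 27, 27^2 ≡ 75, 27^4 ≡ 66, 27^8 ≡ 105, 27^16 ≡ 16, 27^32 ≡ 38, 27^64 ≡ 27 (mod 109).
Test 27^d mod 109 for each divisor d in increasing order:
27^1 ≡ 27
27^2 ≡ 75
27^3 = 27^2·27^1 ≡ 63
27^4 ≡ 66
27^6 = 27^4·27^2 ≡ 45
27^9 = 27^8·27^1 ≡ 1  ← first divisor giving 1
The order is 9.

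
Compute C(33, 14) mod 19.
1

Using Lucas' theorem:
Write n=33 and k=14 in base 19:
n in base 19: [1, 14]
k in base 19: [0, 14]
C(33,14) mod 19 = ∏ C(n_i, k_i) mod 19
Digit binomials (mod 19): C(1,0) = 1; C(14,14) = 1
Product: 1 × 1 = 1 ≡ 1 (mod 19)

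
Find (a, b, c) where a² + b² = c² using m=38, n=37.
(75, 2812, 2813)

Euclid's formula: a = m² - n², b = 2mn, c = m² + n²
m = 38, n = 37
a = 38² - 37² = 1444 - 1369 = 75
b = 2 × 38 × 37 = 2812
c = 38² + 37² = 1444 + 1369 = 2813
Verification: 75² + 2812² = 5625 + 7907344 = 7912969 = 2813² ✓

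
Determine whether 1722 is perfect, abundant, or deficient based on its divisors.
abundant

Proper divisors of 1722: sum = 1 + 2 + 3 + 6 + 7 + 14 + 21 + 41 + 42 + 82 + 123 + 246 + 287 + 574 + 861 = 2310
Since 2310 > 1722, 1722 is abundant.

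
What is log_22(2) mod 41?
34

Baby-step giant-step with step n = ⌈√41⌉ = 7.
Baby steps 22^j mod 41 (j:value) for j=0..6: 0:1, 1:22, 2:33, 3:29, 4:23, 5:14, 6:21.
Giant-step multiplier: 22^(-7) ≡ 22^(40-7) = 22^33 ≡ 15 (mod 41).
Giant steps γ_i = 2·15^i mod 41: γ_0=2, γ_1=30, γ_2=40, γ_3=26, γ_4=21 (in table at j=6).
x = i·n + j = 4·7 + 6 = 34.
Check: 22^34 ≡ 2 (mod 41).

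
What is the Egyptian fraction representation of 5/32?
1/7 + 1/75 + 1/16800

Greedy algorithm:
5/32: ceiling(32/5) = 7, use 1/7
3/224: ceiling(224/3) = 75, use 1/75
1/16800: ceiling(16800/1) = 16800, use 1/16800
Result: 5/32 = 1/7 + 1/75 + 1/16800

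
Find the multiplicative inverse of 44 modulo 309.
302

gcd(44, 309) = 1, so the inverse exists.
Extended Euclidean algorithm on (309, 44):
309 = 7 × 44 + 1  ⟹  1 = (1)·309 + (-7)·44
So (-7)·44 ≡ 1 (mod 309), i.e. 44^(-1) ≡ -7 ≡ 302 (mod 309).
Check: 44 × 302 = 13288 ≡ 1 (mod 309)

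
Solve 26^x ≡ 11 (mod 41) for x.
19

Baby-step giant-step with step n = ⌈√41⌉ = 7.
Baby steps 26^j mod 41 (j:value) for j=0..6: 0:1, 1:26, 2:20, 3:28, 4:31, 5:27, 6:5.
Giant-step multiplier: 26^(-7) ≡ 26^(40-7) = 26^33 ≡ 6 (mod 41).
Giant steps γ_i = 11·6^i mod 41: γ_0=11, γ_1=25, γ_2=27 (in table at j=5).
x = i·n + j = 2·7 + 5 = 19.
Check: 26^19 ≡ 11 (mod 41).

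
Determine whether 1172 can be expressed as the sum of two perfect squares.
4² + 34² (a=4, b=34)

Factorization: 1172 = 2^2 × 293
By Fermat: n is sum of two squares iff every prime p ≡ 3 (mod 4) appears to even power.
All primes ≡ 3 (mod 4) appear to even power.
Search a = 0, 1, 2, … for 1172 - a² a perfect square: first hit at a = 4: 1172 - 16 = 1156 = 34².
1172 = 4² + 34² = 16 + 1156 ✓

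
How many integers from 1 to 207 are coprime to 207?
132

207 = 3^2 × 23
φ(n) = n × ∏(1 - 1/p) for each prime p dividing n
φ(207) = 207 × (1 - 1/3) × (1 - 1/23) = 132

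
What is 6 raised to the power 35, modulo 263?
166

Repeated squaring. Binary of 35 = 100011.
6^1 ≡ 6 (mod 263); 6^2 ≡ 36 (mod 263); 6^4 ≡ 244 (mod 263); 6^8 ≡ 98 (mod 263); 6^16 ≡ 136 (mod 263); 6^32 ≡ 86 (mod 263)
6^35 = 6^1 × 6^2 × 6^32 ≡ 166 (mod 263)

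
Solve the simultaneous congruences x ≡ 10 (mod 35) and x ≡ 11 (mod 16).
395

Using Chinese Remainder Theorem:
M = 35 × 16 = 560
M1 = 16, M2 = 35
y1 = 16^(-1) mod 35 = 11
y2 = 35^(-1) mod 16 = 11
x = (10×16×11 + 11×35×11) mod 560 = 395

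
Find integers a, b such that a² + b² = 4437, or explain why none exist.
9² + 66² (a=9, b=66)

Factorization: 4437 = 3^2 × 17 × 29
By Fermat: n is sum of two squares iff every prime p ≡ 3 (mod 4) appears to even power.
All primes ≡ 3 (mod 4) appear to even power.
Search a = 0, 1, 2, … for 4437 - a² a perfect square: first hit at a = 9: 4437 - 81 = 4356 = 66².
4437 = 9² + 66² = 81 + 4356 ✓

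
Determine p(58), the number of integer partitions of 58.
715220

p(n) counts ways to write n as a sum of positive integers (order ignored).
Euler's pentagonal recurrence: p(k) = p(k-1) + p(k-2) - p(k-5) - p(k-7) + p(k-12) + p(k-15) - ... (offsets j(3j∓1)/2, signs ++--, p(0)=1, p(<0)=0).
DP table for k = 0..57: p(0)=1, p(1)=1, p(2)=2, p(3)=3, p(4)=5, p(5)=7, p(6)=11, p(7)=15, p(8)=22, p(9)=30, p(10)=42, p(11)=56, p(12)=77, p(13)=101, p(14)=135, p(15)=176, p(16)=231, p(17)=297, p(18)=385, p(19)=490, p(20)=627, p(21)=792, p(22)=1002, p(23)=1255, p(24)=1575, p(25)=1958, p(26)=2436, p(27)=3010, p(28)=3718, p(29)=4565, p(30)=5604, p(31)=6842, p(32)=8349, p(33)=10143, p(34)=12310, p(35)=14883, p(36)=17977, p(37)=21637, p(38)=26015, p(39)=31185, p(40)=37338, p(41)=44583, p(42)=53174, p(43)=63261, p(44)=75175, p(45)=89134, p(46)=105558, p(47)=124754, p(48)=147273, p(49)=173525, p(50)=204226, p(51)=239943, p(52)=281589, p(53)=329931, p(54)=386155, p(55)=451276, p(56)=526823, p(57)=614154.
Final step: p(58) = p(57) + p(56) - p(53) - p(51) + p(46) + p(43) - p(36) - p(32) + p(23) + p(18) - p(7) - p(1)
= 614154 + 526823 - 329931 - 239943 + 105558 + 63261 - 17977 - 8349 + 1255 + 385 - 15 - 1
= 715220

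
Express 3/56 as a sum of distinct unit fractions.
1/19 + 1/1064

Greedy algorithm:
3/56: ceiling(56/3) = 19, use 1/19
1/1064: ceiling(1064/1) = 1064, use 1/1064
Result: 3/56 = 1/19 + 1/1064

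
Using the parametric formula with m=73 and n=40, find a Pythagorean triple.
(3729, 5840, 6929)

Euclid's formula: a = m² - n², b = 2mn, c = m² + n²
m = 73, n = 40
a = 73² - 40² = 5329 - 1600 = 3729
b = 2 × 73 × 40 = 5840
c = 73² + 40² = 5329 + 1600 = 6929
Verification: 3729² + 5840² = 13905441 + 34105600 = 48011041 = 6929² ✓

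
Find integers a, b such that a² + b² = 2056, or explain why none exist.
30² + 34² (a=30, b=34)

Factorization: 2056 = 2^3 × 257
By Fermat: n is sum of two squares iff every prime p ≡ 3 (mod 4) appears to even power.
All primes ≡ 3 (mod 4) appear to even power.
Search a = 0, 1, 2, … for 2056 - a² a perfect square: first hit at a = 30: 2056 - 900 = 1156 = 34².
2056 = 30² + 34² = 900 + 1156 ✓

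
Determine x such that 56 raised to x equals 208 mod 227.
153

Baby-step giant-step with step n = ⌈√227⌉ = 16.
Baby steps 56^j mod 227 (j:value) for j=0..15: 0:1, 1:56, 2:185, 3:145, 4:175, 5:39, 6:141, 7:178, 8:207, 9:15, 10:159, 11:51, 12:132, 13:128, 14:131, 15:72.
Giant-step multiplier: 56^(-16) ≡ 56^(226-16) = 56^210 ≡ 21 (mod 227).
Giant steps γ_i = 208·21^i mod 227: γ_0=208, γ_1=55, γ_2=20, γ_3=193, γ_4=194, γ_5=215, γ_6=202, γ_7=156, γ_8=98, γ_9=15 (in table at j=9).
x = i·n + j = 9·16 + 9 = 153.
Check: 56^153 ≡ 208 (mod 227).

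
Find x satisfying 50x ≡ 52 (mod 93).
x ≡ 68 (mod 93)

gcd(50, 93) = 1, which divides 52, so solutions exist.
Find 50^(-1) mod 93 by the extended Euclidean algorithm:
93 = 1 × 50 + 43  ⟹  43 = (1)·93 + (-1)·50
50 = 1 × 43 + 7  ⟹  7 = (-1)·93 + (2)·50
43 = 6 × 7 + 1  ⟹  1 = (7)·93 + (-13)·50
So (-13)·50 ≡ 1 (mod 93), i.e. 50^(-1) ≡ -13 ≡ 80 (mod 93).
x ≡ 80 × 52 = 4160 ≡ 68 (mod 93).
Check: 50 × 68 = 3400 ≡ 52 (mod 93).
Unique solution: x ≡ 68 (mod 93)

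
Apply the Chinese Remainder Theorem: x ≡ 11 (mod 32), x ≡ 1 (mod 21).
43

Using Chinese Remainder Theorem:
M = 32 × 21 = 672
M1 = 21, M2 = 32
y1 = 21^(-1) mod 32 = 29
y2 = 32^(-1) mod 21 = 2
x = (11×21×29 + 1×32×2) mod 672 = 43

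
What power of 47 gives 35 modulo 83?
55

Baby-step giant-step with step n = ⌈√83⌉ = 10.
Baby steps 47^j mod 83 (j:value) for j=0..9: 0:1, 1:47, 2:51, 3:73, 4:28, 5:71, 6:17, 7:52, 8:37, 9:79.
Giant-step multiplier: 47^(-10) ≡ 47^(82-10) = 47^72 ≡ 49 (mod 83).
Giant steps γ_i = 35·49^i mod 83: γ_0=35, γ_1=55, γ_2=39, γ_3=2, γ_4=15, γ_5=71 (in table at j=5).
x = i·n + j = 5·10 + 5 = 55.
Check: 47^55 ≡ 35 (mod 83).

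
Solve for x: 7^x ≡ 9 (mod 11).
8

Baby-step giant-step with step n = ⌈√11⌉ = 4.
Baby steps 7^j mod 11 (j:value) for j=0..3: 0:1, 1:7, 2:5, 3:2.
Giant-step multiplier: 7^(-4) ≡ 7^(10-4) = 7^6 ≡ 4 (mod 11).
Giant steps γ_i = 9·4^i mod 11: γ_0=9, γ_1=3, γ_2=1 (in table at j=0).
x = i·n + j = 2·4 + 0 = 8.
Check: 7^8 ≡ 9 (mod 11).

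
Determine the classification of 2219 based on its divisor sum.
deficient

Proper divisors of 2219: sum = 1 + 7 + 317 = 325
Since 325 < 2219, 2219 is deficient.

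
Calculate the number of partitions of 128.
4351078600

p(n) counts ways to write n as a sum of positive integers (order ignored).
Euler's pentagonal recurrence: p(k) = p(k-1) + p(k-2) - p(k-5) - p(k-7) + p(k-12) + p(k-15) - ... (offsets j(3j∓1)/2, signs ++--, p(0)=1, p(<0)=0).
DP table for k = 0..127: p(0)=1, p(1)=1, p(2)=2, p(3)=3, p(4)=5, p(5)=7, p(6)=11, p(7)=15, p(8)=22, p(9)=30, p(10)=42, p(11)=56, p(12)=77, p(13)=101, p(14)=135, p(15)=176, p(16)=231, p(17)=297, p(18)=385, p(19)=490, p(20)=627, p(21)=792, p(22)=1002, p(23)=1255, p(24)=1575, p(25)=1958, p(26)=2436, p(27)=3010, p(28)=3718, p(29)=4565, p(30)=5604, p(31)=6842, p(32)=8349, p(33)=10143, p(34)=12310, p(35)=14883, p(36)=17977, p(37)=21637, p(38)=26015, p(39)=31185, p(40)=37338, p(41)=44583, p(42)=53174, p(43)=63261, p(44)=75175, p(45)=89134, p(46)=105558, p(47)=124754, p(48)=147273, p(49)=173525, p(50)=204226, p(51)=239943, p(52)=281589, p(53)=329931, p(54)=386155, p(55)=451276, p(56)=526823, p(57)=614154, p(58)=715220, p(59)=831820, p(60)=966467, p(61)=1121505, p(62)=1300156, p(63)=1505499, p(64)=1741630, p(65)=2012558, p(66)=2323520, p(67)=2679689, p(68)=3087735, p(69)=3554345, p(70)=4087968, p(71)=4697205, p(72)=5392783, p(73)=6185689, p(74)=7089500, p(75)=8118264, p(76)=9289091, p(77)=10619863, p(78)=12132164, p(79)=13848650, p(80)=15796476, p(81)=18004327, p(82)=20506255, p(83)=23338469, p(84)=26543660, p(85)=30167357, p(86)=34262962, p(87)=38887673, p(88)=44108109, p(89)=49995925, p(90)=56634173, p(91)=64112359, p(92)=72533807, p(93)=82010177, p(94)=92669720, p(95)=104651419, p(96)=118114304, p(97)=133230930, p(98)=150198136, p(99)=169229875, p(100)=190569292, p(101)=214481126, p(102)=241265379, p(103)=271248950, p(104)=304801365, p(105)=342325709, p(106)=384276336, p(107)=431149389, p(108)=483502844, p(109)=541946240, p(110)=607163746, p(111)=679903203, p(112)=761002156, p(113)=851376628, p(114)=952050665, p(115)=1064144451, p(116)=1188908248, p(117)=1327710076, p(118)=1482074143, p(119)=1653668665, p(120)=1844349560, p(121)=2056148051, p(122)=2291320912, p(123)=2552338241, p(124)=2841940500, p(125)=3163127352, p(126)=3519222692, p(127)=3913864295.
Final step: p(128) = p(127) + p(126) - p(123) - p(121) + p(116) + p(113) - p(106) - p(102) + p(93) + p(88) - p(77) - p(71) + p(58) + p(51) - p(36) - p(28) + p(11) + p(2)
= 3913864295 + 3519222692 - 2552338241 - 2056148051 + 1188908248 + 851376628 - 384276336 - 241265379 + 82010177 + 44108109 - 10619863 - 4697205 + 715220 + 239943 - 17977 - 3718 + 56 + 2
= 4351078600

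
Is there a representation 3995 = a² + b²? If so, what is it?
Not possible

Factorization: 3995 = 5 × 17 × 47
By Fermat: n is sum of two squares iff every prime p ≡ 3 (mod 4) appears to even power.
Prime(s) ≡ 3 (mod 4) with odd exponent: [(47, 1)]
Therefore 3995 cannot be expressed as a² + b².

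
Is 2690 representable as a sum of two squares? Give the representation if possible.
17² + 49² (a=17, b=49)

Factorization: 2690 = 2 × 5 × 269
By Fermat: n is sum of two squares iff every prime p ≡ 3 (mod 4) appears to even power.
All primes ≡ 3 (mod 4) appear to even power.
Search a = 0, 1, 2, … for 2690 - a² a perfect square: first hit at a = 17: 2690 - 289 = 2401 = 49².
2690 = 17² + 49² = 289 + 2401 ✓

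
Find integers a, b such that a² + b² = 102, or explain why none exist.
Not possible

Factorization: 102 = 2 × 3 × 17
By Fermat: n is sum of two squares iff every prime p ≡ 3 (mod 4) appears to even power.
Prime(s) ≡ 3 (mod 4) with odd exponent: [(3, 1)]
Therefore 102 cannot be expressed as a² + b².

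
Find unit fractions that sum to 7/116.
1/17 + 1/658 + 1/648788

Greedy algorithm:
7/116: ceiling(116/7) = 17, use 1/17
3/1972: ceiling(1972/3) = 658, use 1/658
1/648788: ceiling(648788/1) = 648788, use 1/648788
Result: 7/116 = 1/17 + 1/658 + 1/648788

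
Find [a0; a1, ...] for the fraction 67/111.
[0; 1, 1, 1, 1, 10, 2]

Euclidean algorithm steps:
67 = 0 × 111 + 67
111 = 1 × 67 + 44
67 = 1 × 44 + 23
44 = 1 × 23 + 21
23 = 1 × 21 + 2
21 = 10 × 2 + 1
2 = 2 × 1 + 0
Continued fraction: [0; 1, 1, 1, 1, 10, 2]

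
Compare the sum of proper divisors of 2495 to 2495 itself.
deficient

Proper divisors of 2495: sum = 1 + 5 + 499 = 505
Since 505 < 2495, 2495 is deficient.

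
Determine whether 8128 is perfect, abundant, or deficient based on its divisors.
perfect

Proper divisors of 8128: sum = 1 + 2 + 4 + 8 + 16 + 32 + 64 + 127 + 254 + 508 + 1016 + 2032 + 4064 = 8128
Since 8128 = 8128, 8128 is perfect.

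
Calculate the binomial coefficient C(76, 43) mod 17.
0

Using Lucas' theorem:
Write n=76 and k=43 in base 17:
n in base 17: [4, 8]
k in base 17: [2, 9]
C(76,43) mod 17 = ∏ C(n_i, k_i) mod 17
Digit binomials (mod 17): C(4,2) = 6; C(8,9) = 0 (k_i > n_i)
Product: 6 × 0 = 0 ≡ 0 (mod 17)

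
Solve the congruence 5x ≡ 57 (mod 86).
x ≡ 63 (mod 86)

gcd(5, 86) = 1, which divides 57, so solutions exist.
Find 5^(-1) mod 86 by the extended Euclidean algorithm:
86 = 17 × 5 + 1  ⟹  1 = (1)·86 + (-17)·5
So (-17)·5 ≡ 1 (mod 86), i.e. 5^(-1) ≡ -17 ≡ 69 (mod 86).
x ≡ 69 × 57 = 3933 ≡ 63 (mod 86).
Check: 5 × 63 = 315 ≡ 57 (mod 86).
Unique solution: x ≡ 63 (mod 86)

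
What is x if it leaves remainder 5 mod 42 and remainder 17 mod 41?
509

Using Chinese Remainder Theorem:
M = 42 × 41 = 1722
M1 = 41, M2 = 42
y1 = 41^(-1) mod 42 = 41
y2 = 42^(-1) mod 41 = 1
x = (5×41×41 + 17×42×1) mod 1722 = 509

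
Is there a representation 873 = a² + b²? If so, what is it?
12² + 27² (a=12, b=27)

Factorization: 873 = 3^2 × 97
By Fermat: n is sum of two squares iff every prime p ≡ 3 (mod 4) appears to even power.
All primes ≡ 3 (mod 4) appear to even power.
Search a = 0, 1, 2, … for 873 - a² a perfect square: first hit at a = 12: 873 - 144 = 729 = 27².
873 = 12² + 27² = 144 + 729 ✓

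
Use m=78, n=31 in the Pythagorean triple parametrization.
(5123, 4836, 7045)

Euclid's formula: a = m² - n², b = 2mn, c = m² + n²
m = 78, n = 31
a = 78² - 31² = 6084 - 961 = 5123
b = 2 × 78 × 31 = 4836
c = 78² + 31² = 6084 + 961 = 7045
Verification: 5123² + 4836² = 26245129 + 23386896 = 49632025 = 7045² ✓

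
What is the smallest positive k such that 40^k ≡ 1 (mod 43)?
21

43 is prime, so ord(40) divides φ(43) = 42.
Divisors of 42: 1, 2, 3, 6, 7, 14, 21, 42.
Repeated squaring: 40^1 ≡ 40, 40^2 ≡ 9, 40^4 ≡ 38, 40^8 ≡ 25, 40^16 ≡ 23, 40^32 ≡ 13 (mod 43).
Test 40^d mod 43 for each divisor d in increasing order:
40^1 ≡ 40
40^2 ≡ 9
40^3 = 40^2·40^1 ≡ 16
40^6 = 40^4·40^2 ≡ 41
40^7 = 40^4·40^2·40^1 ≡ 6
40^14 = 40^8·40^4·40^2 ≡ 36
40^21 = 40^16·40^4·40^1 ≡ 1  ← first divisor giving 1
The order is 21.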